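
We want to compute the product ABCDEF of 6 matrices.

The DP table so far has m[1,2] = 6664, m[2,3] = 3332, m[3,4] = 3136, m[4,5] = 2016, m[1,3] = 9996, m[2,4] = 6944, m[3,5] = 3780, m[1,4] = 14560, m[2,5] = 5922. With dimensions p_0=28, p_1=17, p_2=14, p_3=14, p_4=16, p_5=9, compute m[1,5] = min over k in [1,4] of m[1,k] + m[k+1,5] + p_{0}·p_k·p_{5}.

10206

m[1,5] = min over k∈[1,4] of m[1,k]+m[k+1,5]+p_{0}·p_k·p_{5}.
k=1: 0 + 5922 + 28·17·9 = 10206; k=2: 6664 + 3780 + 28·14·9 = 13972; k=3: 9996 + 2016 + 28·14·9 = 15540; k=4: 14560 + 0 + 28·16·9 = 18592.
Minimum: 10206 at k=1.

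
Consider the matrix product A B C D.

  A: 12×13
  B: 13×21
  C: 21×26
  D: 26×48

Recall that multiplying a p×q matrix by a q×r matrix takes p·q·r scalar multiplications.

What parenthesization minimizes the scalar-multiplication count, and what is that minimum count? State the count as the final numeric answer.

Adjacent pairs: AB = 12·13·21 = 3276; BC = 13·21·26 = 7098; CD = 21·26·48 = 26208.
Length 3: A..C: k=1: 0+7098+12·13·26=11154; k=2: 3276+0+12·21·26=9828 → min 9828 | B..D: k=2: 0+26208+13·21·48=39312; k=3: 7098+0+13·26·48=23322 → min 23322.
Length 4: A..D: k=1: 0+23322+12·13·48=30810; k=2: 3276+26208+12·21·48=41580; k=3: 9828+0+12·26·48=24804 → min 24804.
Optimal parenthesization: (((A B) C) D) with cost 24804.

24804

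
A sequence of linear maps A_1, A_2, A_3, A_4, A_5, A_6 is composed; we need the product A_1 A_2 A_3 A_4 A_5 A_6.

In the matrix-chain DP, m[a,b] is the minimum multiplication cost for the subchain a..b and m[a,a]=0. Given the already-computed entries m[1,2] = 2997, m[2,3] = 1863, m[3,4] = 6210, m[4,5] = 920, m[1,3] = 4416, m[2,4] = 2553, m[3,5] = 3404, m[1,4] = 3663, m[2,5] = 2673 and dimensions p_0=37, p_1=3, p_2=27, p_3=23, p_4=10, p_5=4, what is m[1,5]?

3117

m[1,5] = min over k∈[1,4] of m[1,k]+m[k+1,5]+p_{0}·p_k·p_{5}.
k=1: 0 + 2673 + 37·3·4 = 3117; k=2: 2997 + 3404 + 37·27·4 = 10397; k=3: 4416 + 920 + 37·23·4 = 8740; k=4: 3663 + 0 + 37·10·4 = 5143.
Minimum: 3117 at k=1.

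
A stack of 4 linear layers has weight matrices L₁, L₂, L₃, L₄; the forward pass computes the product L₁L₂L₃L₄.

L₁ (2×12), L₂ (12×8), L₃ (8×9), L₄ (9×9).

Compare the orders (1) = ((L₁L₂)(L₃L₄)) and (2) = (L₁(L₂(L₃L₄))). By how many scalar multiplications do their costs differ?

Order (1) = ((L₁L₂)(L₃L₄)): (L₁L₂): 2×12 by 12×8 → 2×8, cost 2·12·8 = 192; (L₃L₄): 8×9 by 9×9 → 8×9, cost 8·9·9 = 648; ((L₁L₂)(L₃L₄)): 2×8 by 8×9 → 2×9, cost 2·8·9 = 144; cumulative 984. Total 984.
Order (2) = (L₁(L₂(L₃L₄))): (L₃L₄): 8×9 by 9×9 → 8×9, cost 8·9·9 = 648; (L₂(L₃L₄)): 12×8 by 8×9 → 12×9, cost 12·8·9 = 864; cumulative 1512; (L₁(L₂(L₃L₄))): 2×12 by 12×9 → 2×9, cost 2·12·9 = 216; cumulative 1728. Total 1728.
Difference: |984 − 1728| = 744.

744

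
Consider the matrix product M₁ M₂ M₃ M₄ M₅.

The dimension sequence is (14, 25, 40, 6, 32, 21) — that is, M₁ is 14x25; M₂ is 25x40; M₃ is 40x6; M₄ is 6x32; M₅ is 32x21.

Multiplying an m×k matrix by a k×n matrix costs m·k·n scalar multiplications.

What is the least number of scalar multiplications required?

Adjacent pairs: M₁M₂ = 14·25·40 = 14000; M₂M₃ = 25·40·6 = 6000; M₃M₄ = 40·6·32 = 7680; M₄M₅ = 6·32·21 = 4032.
Length 3: M₁..M₃: k=1: 0+6000+14·25·6=8100; k=2: 14000+0+14·40·6=17360 → min 8100 | M₂..M₄: k=2: 0+7680+25·40·32=39680; k=3: 6000+0+25·6·32=10800 → min 10800 | M₃..M₅: k=3: 0+4032+40·6·21=9072; k=4: 7680+0+40·32·21=34560 → min 9072.
Length 4: M₁..M₄: k=1: 0+10800+14·25·32=22000; k=2: 14000+7680+14·40·32=39600; k=3: 8100+0+14·6·32=10788 → min 10788 | M₂..M₅: k=2: 0+9072+25·40·21=30072; k=3: 6000+4032+25·6·21=13182; k=4: 10800+0+25·32·21=27600 → min 13182.
Length 5: M₁..M₅: k=1: 0+13182+14·25·21=20532; k=2: 14000+9072+14·40·21=34832; k=3: 8100+4032+14·6·21=13896; k=4: 10788+0+14·32·21=20196 → min 13896.
Optimal order: ((M₁ (M₂ M₃)) (M₄ M₅)) with cost 13896.

13896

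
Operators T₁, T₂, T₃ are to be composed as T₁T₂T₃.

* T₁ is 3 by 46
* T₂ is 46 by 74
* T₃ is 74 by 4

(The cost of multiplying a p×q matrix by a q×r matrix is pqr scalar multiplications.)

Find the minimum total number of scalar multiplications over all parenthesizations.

11100

Order (T₁(T₂T₃)): (T₂T₃): 46×74 by 74×4 → 46×4, cost 46·74·4 = 13616; (T₁(T₂T₃)): 3×46 by 46×4 → 3×4, cost 3·46·4 = 552; cumulative 14168. Total 14168.
Order ((T₁T₂)T₃): (T₁T₂): 3×46 by 46×74 → 3×74, cost 3·46·74 = 10212; ((T₁T₂)T₃): 3×74 by 74×4 → 3×4, cost 3·74·4 = 888; cumulative 11100. Total 11100.
Minimum: 11100.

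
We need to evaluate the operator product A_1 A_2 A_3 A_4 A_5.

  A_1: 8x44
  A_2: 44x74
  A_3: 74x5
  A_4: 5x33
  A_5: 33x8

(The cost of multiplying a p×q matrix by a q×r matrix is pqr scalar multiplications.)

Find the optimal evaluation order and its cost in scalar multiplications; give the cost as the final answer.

19680

Adjacent pairs: A_1A_2 = 8·44·74 = 26048; A_2A_3 = 44·74·5 = 16280; A_3A_4 = 74·5·33 = 12210; A_4A_5 = 5·33·8 = 1320.
Length 3: A_1..A_3: k=1: 0+16280+8·44·5=18040; k=2: 26048+0+8·74·5=29008 → min 18040 | A_2..A_4: k=2: 0+12210+44·74·33=119658; k=3: 16280+0+44·5·33=23540 → min 23540 | A_3..A_5: k=3: 0+1320+74·5·8=4280; k=4: 12210+0+74·33·8=31746 → min 4280.
Length 4: A_1..A_4: k=1: 0+23540+8·44·33=35156; k=2: 26048+12210+8·74·33=57794; k=3: 18040+0+8·5·33=19360 → min 19360 | A_2..A_5: k=2: 0+4280+44·74·8=30328; k=3: 16280+1320+44·5·8=19360; k=4: 23540+0+44·33·8=35156 → min 19360.
Length 5: A_1..A_5: k=1: 0+19360+8·44·8=22176; k=2: 26048+4280+8·74·8=35064; k=3: 18040+1320+8·5·8=19680; k=4: 19360+0+8·33·8=21472 → min 19680.
Optimal parenthesization: ((A_1 (A_2 A_3)) (A_4 A_5)) with cost 19680.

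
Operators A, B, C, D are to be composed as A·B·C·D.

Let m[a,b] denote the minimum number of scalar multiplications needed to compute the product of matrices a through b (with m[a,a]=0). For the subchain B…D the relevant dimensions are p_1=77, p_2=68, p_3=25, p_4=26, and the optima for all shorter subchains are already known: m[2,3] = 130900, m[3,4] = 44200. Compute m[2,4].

180336

m[2,4] = min over k∈[2,3] of m[2,k]+m[k+1,4]+p_{1}·p_k·p_{4}.
k=2: 0 + 44200 + 77·68·26 = 180336; k=3: 130900 + 0 + 77·25·26 = 180950.
Minimum: 180336 at k=2.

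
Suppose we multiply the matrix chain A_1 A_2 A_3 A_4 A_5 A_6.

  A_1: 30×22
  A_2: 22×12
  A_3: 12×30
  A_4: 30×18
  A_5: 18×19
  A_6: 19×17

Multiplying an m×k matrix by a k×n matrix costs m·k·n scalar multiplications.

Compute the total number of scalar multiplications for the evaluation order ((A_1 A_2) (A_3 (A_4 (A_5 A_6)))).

(A_1 A_2): 30×22 by 22×12 → 30×12, cost 30·22·12 = 7920
(A_5 A_6): 18×19 by 19×17 → 18×17, cost 18·19·17 = 5814
(A_4 (A_5 A_6)): 30×18 by 18×17 → 30×17, cost 30·18·17 = 9180; cumulative 14994
(A_3 (A_4 (A_5 A_6))): 12×30 by 30×17 → 12×17, cost 12·30·17 = 6120; cumulative 21114
((A_1 A_2) (A_3 (A_4 (A_5 A_6)))): 30×12 by 12×17 → 30×17, cost 30·12·17 = 6120; cumulative 35154
Total: 35154 scalar multiplications.

35154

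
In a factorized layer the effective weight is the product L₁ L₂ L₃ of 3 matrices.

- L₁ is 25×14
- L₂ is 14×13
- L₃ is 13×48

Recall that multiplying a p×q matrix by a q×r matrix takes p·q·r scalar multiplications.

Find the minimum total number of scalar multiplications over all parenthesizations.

20150

Order (L₁ (L₂ L₃)): (L₂ L₃): 14×13 by 13×48 → 14×48, cost 14·13·48 = 8736; (L₁ (L₂ L₃)): 25×14 by 14×48 → 25×48, cost 25·14·48 = 16800; cumulative 25536. Total 25536.
Order ((L₁ L₂) L₃): (L₁ L₂): 25×14 by 14×13 → 25×13, cost 25·14·13 = 4550; ((L₁ L₂) L₃): 25×13 by 13×48 → 25×48, cost 25·13·48 = 15600; cumulative 20150. Total 20150.
Minimum: 20150.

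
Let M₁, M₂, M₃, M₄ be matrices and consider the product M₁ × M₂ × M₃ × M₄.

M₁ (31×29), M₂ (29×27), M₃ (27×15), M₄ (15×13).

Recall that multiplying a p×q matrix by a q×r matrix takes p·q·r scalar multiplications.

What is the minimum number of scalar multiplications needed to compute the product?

27131

Adjacent pairs: M₁M₂ = 31·29·27 = 24273; M₂M₃ = 29·27·15 = 11745; M₃M₄ = 27·15·13 = 5265.
Length 3: M₁..M₃: k=1: 0+11745+31·29·15=25230; k=2: 24273+0+31·27·15=36828 → min 25230 | M₂..M₄: k=2: 0+5265+29·27·13=15444; k=3: 11745+0+29·15·13=17400 → min 15444.
Length 4: M₁..M₄: k=1: 0+15444+31·29·13=27131; k=2: 24273+5265+31·27·13=40419; k=3: 25230+0+31·15·13=31275 → min 27131.
Optimal order: (M₁ × (M₂ × (M₃ × M₄))) with cost 27131.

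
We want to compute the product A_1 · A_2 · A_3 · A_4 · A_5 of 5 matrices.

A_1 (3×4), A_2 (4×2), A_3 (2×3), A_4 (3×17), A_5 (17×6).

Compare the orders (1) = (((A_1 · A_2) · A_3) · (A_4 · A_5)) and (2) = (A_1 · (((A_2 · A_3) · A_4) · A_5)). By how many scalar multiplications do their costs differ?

306

Order (1) = (((A_1 · A_2) · A_3) · (A_4 · A_5)): (A_1 · A_2): 3×4 by 4×2 → 3×2, cost 3·4·2 = 24; ((A_1 · A_2) · A_3): 3×2 by 2×3 → 3×3, cost 3·2·3 = 18; cumulative 42; (A_4 · A_5): 3×17 by 17×6 → 3×6, cost 3·17·6 = 306; (((A_1 · A_2) · A_3) · (A_4 · A_5)): 3×3 by 3×6 → 3×6, cost 3·3·6 = 54; cumulative 402. Total 402.
Order (2) = (A_1 · (((A_2 · A_3) · A_4) · A_5)): (A_2 · A_3): 4×2 by 2×3 → 4×3, cost 4·2·3 = 24; ((A_2 · A_3) · A_4): 4×3 by 3×17 → 4×17, cost 4·3·17 = 204; cumulative 228; (((A_2 · A_3) · A_4) · A_5): 4×17 by 17×6 → 4×6, cost 4·17·6 = 408; cumulative 636; (A_1 · (((A_2 · A_3) · A_4) · A_5)): 3×4 by 4×6 → 3×6, cost 3·4·6 = 72; cumulative 708. Total 708.
Difference: |402 − 708| = 306.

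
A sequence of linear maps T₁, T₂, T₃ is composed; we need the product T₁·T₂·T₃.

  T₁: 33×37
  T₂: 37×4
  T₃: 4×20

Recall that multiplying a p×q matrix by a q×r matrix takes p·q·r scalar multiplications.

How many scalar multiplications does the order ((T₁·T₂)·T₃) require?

7524

(T₁·T₂): 33×37 by 37×4 → 33×4, cost 33·37·4 = 4884
((T₁·T₂)·T₃): 33×4 by 4×20 → 33×20, cost 33·4·20 = 2640; cumulative 7524
Total: 7524 scalar multiplications.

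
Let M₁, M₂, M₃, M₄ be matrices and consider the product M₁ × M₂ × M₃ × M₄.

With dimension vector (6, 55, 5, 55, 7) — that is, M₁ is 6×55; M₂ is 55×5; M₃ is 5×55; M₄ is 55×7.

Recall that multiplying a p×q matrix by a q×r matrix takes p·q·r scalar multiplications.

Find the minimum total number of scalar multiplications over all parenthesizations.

Adjacent pairs: M₁M₂ = 6·55·5 = 1650; M₂M₃ = 55·5·55 = 15125; M₃M₄ = 5·55·7 = 1925.
Length 3: M₁..M₃: k=1: 0+15125+6·55·55=33275; k=2: 1650+0+6·5·55=3300 → min 3300 | M₂..M₄: k=2: 0+1925+55·5·7=3850; k=3: 15125+0+55·55·7=36300 → min 3850.
Length 4: M₁..M₄: k=1: 0+3850+6·55·7=6160; k=2: 1650+1925+6·5·7=3785; k=3: 3300+0+6·55·7=5610 → min 3785.
Optimal order: ((M₁ × M₂) × (M₃ × M₄)) with cost 3785.

3785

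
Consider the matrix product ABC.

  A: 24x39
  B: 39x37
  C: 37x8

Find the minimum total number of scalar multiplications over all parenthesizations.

19032

Order (A(BC)): (BC): 39×37 by 37×8 → 39×8, cost 39·37·8 = 11544; (A(BC)): 24×39 by 39×8 → 24×8, cost 24·39·8 = 7488; cumulative 19032. Total 19032.
Order ((AB)C): (AB): 24×39 by 39×37 → 24×37, cost 24·39·37 = 34632; ((AB)C): 24×37 by 37×8 → 24×8, cost 24·37·8 = 7104; cumulative 41736. Total 41736.
Minimum: 19032.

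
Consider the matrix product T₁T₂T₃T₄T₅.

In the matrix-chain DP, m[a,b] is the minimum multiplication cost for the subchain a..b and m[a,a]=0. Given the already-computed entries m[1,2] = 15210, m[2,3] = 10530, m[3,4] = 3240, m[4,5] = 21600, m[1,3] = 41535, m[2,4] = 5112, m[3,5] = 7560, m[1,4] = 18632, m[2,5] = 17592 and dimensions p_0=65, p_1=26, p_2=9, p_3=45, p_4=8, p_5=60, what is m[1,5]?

49832

m[1,5] = min over k∈[1,4] of m[1,k]+m[k+1,5]+p_{0}·p_k·p_{5}.
k=1: 0 + 17592 + 65·26·60 = 118992; k=2: 15210 + 7560 + 65·9·60 = 57870; k=3: 41535 + 21600 + 65·45·60 = 238635; k=4: 18632 + 0 + 65·8·60 = 49832.
Minimum: 49832 at k=4.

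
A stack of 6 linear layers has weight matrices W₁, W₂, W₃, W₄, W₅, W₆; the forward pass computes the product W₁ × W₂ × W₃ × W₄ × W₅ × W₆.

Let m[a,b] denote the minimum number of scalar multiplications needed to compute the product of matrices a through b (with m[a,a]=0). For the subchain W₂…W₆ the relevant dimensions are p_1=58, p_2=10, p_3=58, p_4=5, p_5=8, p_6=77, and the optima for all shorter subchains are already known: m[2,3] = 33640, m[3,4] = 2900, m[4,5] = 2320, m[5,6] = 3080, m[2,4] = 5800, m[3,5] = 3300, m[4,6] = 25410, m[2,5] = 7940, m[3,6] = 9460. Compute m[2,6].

31210

m[2,6] = min over k∈[2,5] of m[2,k]+m[k+1,6]+p_{1}·p_k·p_{6}.
k=2: 0 + 9460 + 58·10·77 = 54120; k=3: 33640 + 25410 + 58·58·77 = 318078; k=4: 5800 + 3080 + 58·5·77 = 31210; k=5: 7940 + 0 + 58·8·77 = 43668.
Minimum: 31210 at k=4.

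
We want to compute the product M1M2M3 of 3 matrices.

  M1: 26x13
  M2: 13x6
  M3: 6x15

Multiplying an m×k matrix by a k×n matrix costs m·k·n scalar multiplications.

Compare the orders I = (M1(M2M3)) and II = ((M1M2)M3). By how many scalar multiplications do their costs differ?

Order I = (M1(M2M3)): (M2M3): 13×6 by 6×15 → 13×15, cost 13·6·15 = 1170; (M1(M2M3)): 26×13 by 13×15 → 26×15, cost 26·13·15 = 5070; cumulative 6240. Total 6240.
Order II = ((M1M2)M3): (M1M2): 26×13 by 13×6 → 26×6, cost 26·13·6 = 2028; ((M1M2)M3): 26×6 by 6×15 → 26×15, cost 26·6·15 = 2340; cumulative 4368. Total 4368.
Difference: |6240 − 4368| = 1872.

1872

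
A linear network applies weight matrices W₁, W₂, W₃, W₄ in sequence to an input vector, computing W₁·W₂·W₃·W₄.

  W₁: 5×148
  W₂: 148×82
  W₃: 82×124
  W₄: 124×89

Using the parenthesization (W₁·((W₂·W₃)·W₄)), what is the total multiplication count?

3204052

(W₂·W₃): 148×82 by 82×124 → 148×124, cost 148·82·124 = 1504864
((W₂·W₃)·W₄): 148×124 by 124×89 → 148×89, cost 148·124·89 = 1633328; cumulative 3138192
(W₁·((W₂·W₃)·W₄)): 5×148 by 148×89 → 5×89, cost 5·148·89 = 65860; cumulative 3204052
Total: 3204052 scalar multiplications.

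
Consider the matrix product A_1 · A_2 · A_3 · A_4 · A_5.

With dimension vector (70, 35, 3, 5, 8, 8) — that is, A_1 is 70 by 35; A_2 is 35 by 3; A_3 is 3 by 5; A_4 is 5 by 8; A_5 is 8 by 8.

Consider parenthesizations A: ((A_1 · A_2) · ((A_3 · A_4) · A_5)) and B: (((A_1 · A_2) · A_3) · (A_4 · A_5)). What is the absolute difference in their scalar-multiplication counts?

2178

Order A = ((A_1 · A_2) · ((A_3 · A_4) · A_5)): (A_1 · A_2): 70×35 by 35×3 → 70×3, cost 70·35·3 = 7350; (A_3 · A_4): 3×5 by 5×8 → 3×8, cost 3·5·8 = 120; ((A_3 · A_4) · A_5): 3×8 by 8×8 → 3×8, cost 3·8·8 = 192; cumulative 312; ((A_1 · A_2) · ((A_3 · A_4) · A_5)): 70×3 by 3×8 → 70×8, cost 70·3·8 = 1680; cumulative 9342. Total 9342.
Order B = (((A_1 · A_2) · A_3) · (A_4 · A_5)): (A_1 · A_2): 70×35 by 35×3 → 70×3, cost 70·35·3 = 7350; ((A_1 · A_2) · A_3): 70×3 by 3×5 → 70×5, cost 70·3·5 = 1050; cumulative 8400; (A_4 · A_5): 5×8 by 8×8 → 5×8, cost 5·8·8 = 320; (((A_1 · A_2) · A_3) · (A_4 · A_5)): 70×5 by 5×8 → 70×8, cost 70·5·8 = 2800; cumulative 11520. Total 11520.
Difference: |9342 − 11520| = 2178.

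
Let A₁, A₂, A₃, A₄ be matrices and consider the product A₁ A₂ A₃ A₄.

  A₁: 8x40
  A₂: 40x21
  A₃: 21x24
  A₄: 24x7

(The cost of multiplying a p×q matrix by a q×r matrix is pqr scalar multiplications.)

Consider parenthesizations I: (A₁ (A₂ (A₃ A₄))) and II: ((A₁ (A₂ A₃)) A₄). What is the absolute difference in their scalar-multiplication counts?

Order I = (A₁ (A₂ (A₃ A₄))): (A₃ A₄): 21×24 by 24×7 → 21×7, cost 21·24·7 = 3528; (A₂ (A₃ A₄)): 40×21 by 21×7 → 40×7, cost 40·21·7 = 5880; cumulative 9408; (A₁ (A₂ (A₃ A₄))): 8×40 by 40×7 → 8×7, cost 8·40·7 = 2240; cumulative 11648. Total 11648.
Order II = ((A₁ (A₂ A₃)) A₄): (A₂ A₃): 40×21 by 21×24 → 40×24, cost 40·21·24 = 20160; (A₁ (A₂ A₃)): 8×40 by 40×24 → 8×24, cost 8·40·24 = 7680; cumulative 27840; ((A₁ (A₂ A₃)) A₄): 8×24 by 24×7 → 8×7, cost 8·24·7 = 1344; cumulative 29184. Total 29184.
Difference: |11648 − 29184| = 17536.

17536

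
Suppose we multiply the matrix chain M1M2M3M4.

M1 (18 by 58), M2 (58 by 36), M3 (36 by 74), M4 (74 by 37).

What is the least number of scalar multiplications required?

134820

Adjacent pairs: M1M2 = 18·58·36 = 37584; M2M3 = 58·36·74 = 154512; M3M4 = 36·74·37 = 98568.
Length 3: M1..M3: k=1: 0+154512+18·58·74=231768; k=2: 37584+0+18·36·74=85536 → min 85536 | M2..M4: k=2: 0+98568+58·36·37=175824; k=3: 154512+0+58·74·37=313316 → min 175824.
Length 4: M1..M4: k=1: 0+175824+18·58·37=214452; k=2: 37584+98568+18·36·37=160128; k=3: 85536+0+18·74·37=134820 → min 134820.
Optimal order: (((M1M2)M3)M4) with cost 134820.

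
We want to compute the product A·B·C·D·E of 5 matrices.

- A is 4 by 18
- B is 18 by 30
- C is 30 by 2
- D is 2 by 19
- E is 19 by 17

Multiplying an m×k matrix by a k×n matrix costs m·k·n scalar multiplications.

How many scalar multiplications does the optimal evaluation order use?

Adjacent pairs: AB = 4·18·30 = 2160; BC = 18·30·2 = 1080; CD = 30·2·19 = 1140; DE = 2·19·17 = 646.
Length 3: A..C: k=1: 0+1080+4·18·2=1224; k=2: 2160+0+4·30·2=2400 → min 1224 | B..D: k=2: 0+1140+18·30·19=11400; k=3: 1080+0+18·2·19=1764 → min 1764 | C..E: k=3: 0+646+30·2·17=1666; k=4: 1140+0+30·19·17=10830 → min 1666.
Length 4: A..D: k=1: 0+1764+4·18·19=3132; k=2: 2160+1140+4·30·19=5580; k=3: 1224+0+4·2·19=1376 → min 1376 | B..E: k=2: 0+1666+18·30·17=10846; k=3: 1080+646+18·2·17=2338; k=4: 1764+0+18·19·17=7578 → min 2338.
Length 5: A..E: k=1: 0+2338+4·18·17=3562; k=2: 2160+1666+4·30·17=5866; k=3: 1224+646+4·2·17=2006; k=4: 1376+0+4·19·17=2668 → min 2006.
Optimal order: ((A·(B·C))·(D·E)) with cost 2006.

2006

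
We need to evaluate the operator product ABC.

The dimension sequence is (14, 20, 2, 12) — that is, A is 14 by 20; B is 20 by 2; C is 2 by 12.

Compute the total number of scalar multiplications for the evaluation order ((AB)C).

896

(AB): 14×20 by 20×2 → 14×2, cost 14·20·2 = 560
((AB)C): 14×2 by 2×12 → 14×12, cost 14·2·12 = 336; cumulative 896
Total: 896 scalar multiplications.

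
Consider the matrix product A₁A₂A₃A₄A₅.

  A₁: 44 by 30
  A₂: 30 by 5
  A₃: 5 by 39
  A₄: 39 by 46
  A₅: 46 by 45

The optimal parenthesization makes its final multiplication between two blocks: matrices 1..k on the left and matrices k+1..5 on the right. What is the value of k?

2

Adjacent pairs: A₁A₂ = 44·30·5 = 6600; A₂A₃ = 30·5·39 = 5850; A₃A₄ = 5·39·46 = 8970; A₄A₅ = 39·46·45 = 80730.
Length 3: A₁..A₃: k=1: 0+5850+44·30·39=57330; k=2: 6600+0+44·5·39=15180 → min 15180 | A₂..A₄: k=2: 0+8970+30·5·46=15870; k=3: 5850+0+30·39·46=59670 → min 15870 | A₃..A₅: k=3: 0+80730+5·39·45=89505; k=4: 8970+0+5·46·45=19320 → min 19320.
Length 4: A₁..A₄: k=1: 0+15870+44·30·46=76590; k=2: 6600+8970+44·5·46=25690; k=3: 15180+0+44·39·46=94116 → min 25690 | A₂..A₅: k=2: 0+19320+30·5·45=26070; k=3: 5850+80730+30·39·45=139230; k=4: 15870+0+30·46·45=77970 → min 26070.
Top-level splits: k=1: (A₁..A₁)·(A₂..A₅) → 0+26070+44·30·45 = 85470; k=2: (A₁..A₂)·(A₃..A₅) → 6600+19320+44·5·45 = 35820; k=3: (A₁..A₃)·(A₄..A₅) → 15180+80730+44·39·45 = 173130; k=4: (A₁..A₄)·(A₅..A₅) → 25690+0+44·46·45 = 116770.
Best split is after A₂, i.e. k = 2.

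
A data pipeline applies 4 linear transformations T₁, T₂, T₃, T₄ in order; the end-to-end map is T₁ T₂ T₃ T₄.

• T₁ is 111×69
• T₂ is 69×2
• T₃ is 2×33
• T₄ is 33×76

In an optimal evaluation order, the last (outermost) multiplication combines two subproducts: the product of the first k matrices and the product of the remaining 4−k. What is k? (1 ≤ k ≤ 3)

2

Adjacent pairs: T₁T₂ = 111·69·2 = 15318; T₂T₃ = 69·2·33 = 4554; T₃T₄ = 2·33·76 = 5016.
Length 3: T₁..T₃: k=1: 0+4554+111·69·33=257301; k=2: 15318+0+111·2·33=22644 → min 22644 | T₂..T₄: k=2: 0+5016+69·2·76=15504; k=3: 4554+0+69·33·76=177606 → min 15504.
Top-level splits: k=1: (T₁..T₁)·(T₂..T₄) → 0+15504+111·69·76 = 597588; k=2: (T₁..T₂)·(T₃..T₄) → 15318+5016+111·2·76 = 37206; k=3: (T₁..T₃)·(T₄..T₄) → 22644+0+111·33·76 = 301032.
Best split is after T₂, i.e. k = 2.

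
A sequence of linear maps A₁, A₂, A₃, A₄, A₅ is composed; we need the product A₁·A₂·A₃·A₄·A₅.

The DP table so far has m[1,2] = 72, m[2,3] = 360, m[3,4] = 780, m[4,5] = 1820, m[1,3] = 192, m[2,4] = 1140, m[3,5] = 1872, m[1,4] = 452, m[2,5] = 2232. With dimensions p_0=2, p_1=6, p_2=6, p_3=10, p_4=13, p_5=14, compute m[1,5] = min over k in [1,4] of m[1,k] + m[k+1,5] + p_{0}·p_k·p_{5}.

m[1,5] = min over k∈[1,4] of m[1,k]+m[k+1,5]+p_{0}·p_k·p_{5}.
k=1: 0 + 2232 + 2·6·14 = 2400; k=2: 72 + 1872 + 2·6·14 = 2112; k=3: 192 + 1820 + 2·10·14 = 2292; k=4: 452 + 0 + 2·13·14 = 816.
Minimum: 816 at k=4.

816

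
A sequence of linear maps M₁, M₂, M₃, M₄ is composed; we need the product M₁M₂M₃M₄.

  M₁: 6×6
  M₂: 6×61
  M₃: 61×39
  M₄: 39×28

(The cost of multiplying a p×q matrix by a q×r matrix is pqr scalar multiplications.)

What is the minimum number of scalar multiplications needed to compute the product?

Adjacent pairs: M₁M₂ = 6·6·61 = 2196; M₂M₃ = 6·61·39 = 14274; M₃M₄ = 61·39·28 = 66612.
Length 3: M₁..M₃: k=1: 0+14274+6·6·39=15678; k=2: 2196+0+6·61·39=16470 → min 15678 | M₂..M₄: k=2: 0+66612+6·61·28=76860; k=3: 14274+0+6·39·28=20826 → min 20826.
Length 4: M₁..M₄: k=1: 0+20826+6·6·28=21834; k=2: 2196+66612+6·61·28=79056; k=3: 15678+0+6·39·28=22230 → min 21834.
Optimal order: (M₁((M₂M₃)M₄)) with cost 21834.

21834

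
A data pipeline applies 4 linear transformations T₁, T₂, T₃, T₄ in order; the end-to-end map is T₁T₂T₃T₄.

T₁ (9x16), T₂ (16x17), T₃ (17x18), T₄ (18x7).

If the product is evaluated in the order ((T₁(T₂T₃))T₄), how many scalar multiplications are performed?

(T₂T₃): 16×17 by 17×18 → 16×18, cost 16·17·18 = 4896
(T₁(T₂T₃)): 9×16 by 16×18 → 9×18, cost 9·16·18 = 2592; cumulative 7488
((T₁(T₂T₃))T₄): 9×18 by 18×7 → 9×7, cost 9·18·7 = 1134; cumulative 8622
Total: 8622 scalar multiplications.

8622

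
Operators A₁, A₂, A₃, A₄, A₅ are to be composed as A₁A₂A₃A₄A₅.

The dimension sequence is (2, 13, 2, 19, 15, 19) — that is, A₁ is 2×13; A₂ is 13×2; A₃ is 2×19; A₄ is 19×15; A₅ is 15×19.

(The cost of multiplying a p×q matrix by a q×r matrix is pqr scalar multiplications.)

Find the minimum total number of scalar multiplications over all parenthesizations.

Adjacent pairs: A₁A₂ = 2·13·2 = 52; A₂A₃ = 13·2·19 = 494; A₃A₄ = 2·19·15 = 570; A₄A₅ = 19·15·19 = 5415.
Length 3: A₁..A₃: k=1: 0+494+2·13·19=988; k=2: 52+0+2·2·19=128 → min 128 | A₂..A₄: k=2: 0+570+13·2·15=960; k=3: 494+0+13·19·15=4199 → min 960 | A₃..A₅: k=3: 0+5415+2·19·19=6137; k=4: 570+0+2·15·19=1140 → min 1140.
Length 4: A₁..A₄: k=1: 0+960+2·13·15=1350; k=2: 52+570+2·2·15=682; k=3: 128+0+2·19·15=698 → min 682 | A₂..A₅: k=2: 0+1140+13·2·19=1634; k=3: 494+5415+13·19·19=10602; k=4: 960+0+13·15·19=4665 → min 1634.
Length 5: A₁..A₅: k=1: 0+1634+2·13·19=2128; k=2: 52+1140+2·2·19=1268; k=3: 128+5415+2·19·19=6265; k=4: 682+0+2·15·19=1252 → min 1252.
Optimal order: (((A₁A₂)(A₃A₄))A₅) with cost 1252.

1252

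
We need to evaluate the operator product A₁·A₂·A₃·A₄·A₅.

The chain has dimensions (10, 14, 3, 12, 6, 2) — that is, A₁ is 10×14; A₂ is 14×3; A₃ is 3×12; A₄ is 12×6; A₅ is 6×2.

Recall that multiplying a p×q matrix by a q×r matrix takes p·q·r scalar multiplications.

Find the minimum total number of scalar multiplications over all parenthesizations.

Adjacent pairs: A₁A₂ = 10·14·3 = 420; A₂A₃ = 14·3·12 = 504; A₃A₄ = 3·12·6 = 216; A₄A₅ = 12·6·2 = 144.
Length 3: A₁..A₃: k=1: 0+504+10·14·12=2184; k=2: 420+0+10·3·12=780 → min 780 | A₂..A₄: k=2: 0+216+14·3·6=468; k=3: 504+0+14·12·6=1512 → min 468 | A₃..A₅: k=3: 0+144+3·12·2=216; k=4: 216+0+3·6·2=252 → min 216.
Length 4: A₁..A₄: k=1: 0+468+10·14·6=1308; k=2: 420+216+10·3·6=816; k=3: 780+0+10·12·6=1500 → min 816 | A₂..A₅: k=2: 0+216+14·3·2=300; k=3: 504+144+14·12·2=984; k=4: 468+0+14·6·2=636 → min 300.
Length 5: A₁..A₅: k=1: 0+300+10·14·2=580; k=2: 420+216+10·3·2=696; k=3: 780+144+10·12·2=1164; k=4: 816+0+10·6·2=936 → min 580.
Optimal order: (A₁·(A₂·(A₃·(A₄·A₅)))) with cost 580.

580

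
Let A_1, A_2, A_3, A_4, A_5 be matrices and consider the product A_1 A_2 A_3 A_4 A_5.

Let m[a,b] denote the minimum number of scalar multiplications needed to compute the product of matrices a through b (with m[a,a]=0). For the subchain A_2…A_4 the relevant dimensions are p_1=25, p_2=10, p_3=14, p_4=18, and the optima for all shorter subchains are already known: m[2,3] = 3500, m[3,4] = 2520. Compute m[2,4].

7020

m[2,4] = min over k∈[2,3] of m[2,k]+m[k+1,4]+p_{1}·p_k·p_{4}.
k=2: 0 + 2520 + 25·10·18 = 7020; k=3: 3500 + 0 + 25·14·18 = 9800.
Minimum: 7020 at k=2.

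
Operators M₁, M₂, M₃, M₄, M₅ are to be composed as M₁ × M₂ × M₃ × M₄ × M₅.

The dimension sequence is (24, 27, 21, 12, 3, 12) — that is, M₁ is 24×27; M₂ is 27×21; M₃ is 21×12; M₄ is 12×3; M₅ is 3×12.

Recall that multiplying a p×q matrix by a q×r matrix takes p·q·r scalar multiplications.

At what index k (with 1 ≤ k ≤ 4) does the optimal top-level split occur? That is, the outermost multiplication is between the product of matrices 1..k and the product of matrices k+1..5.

Adjacent pairs: M₁M₂ = 24·27·21 = 13608; M₂M₃ = 27·21·12 = 6804; M₃M₄ = 21·12·3 = 756; M₄M₅ = 12·3·12 = 432.
Length 3: M₁..M₃: k=1: 0+6804+24·27·12=14580; k=2: 13608+0+24·21·12=19656 → min 14580 | M₂..M₄: k=2: 0+756+27·21·3=2457; k=3: 6804+0+27·12·3=7776 → min 2457 | M₃..M₅: k=3: 0+432+21·12·12=3456; k=4: 756+0+21·3·12=1512 → min 1512.
Length 4: M₁..M₄: k=1: 0+2457+24·27·3=4401; k=2: 13608+756+24·21·3=15876; k=3: 14580+0+24·12·3=15444 → min 4401 | M₂..M₅: k=2: 0+1512+27·21·12=8316; k=3: 6804+432+27·12·12=11124; k=4: 2457+0+27·3·12=3429 → min 3429.
Top-level splits: k=1: (M₁..M₁)·(M₂..M₅) → 0+3429+24·27·12 = 11205; k=2: (M₁..M₂)·(M₃..M₅) → 13608+1512+24·21·12 = 21168; k=3: (M₁..M₃)·(M₄..M₅) → 14580+432+24·12·12 = 18468; k=4: (M₁..M₄)·(M₅..M₅) → 4401+0+24·3·12 = 5265.
Best split is after M₄, i.e. k = 4.

4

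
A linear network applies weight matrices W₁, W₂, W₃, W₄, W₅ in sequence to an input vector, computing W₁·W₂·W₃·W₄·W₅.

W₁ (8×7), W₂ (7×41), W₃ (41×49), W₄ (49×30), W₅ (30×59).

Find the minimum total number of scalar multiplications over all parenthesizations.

40047

Adjacent pairs: W₁W₂ = 8·7·41 = 2296; W₂W₃ = 7·41·49 = 14063; W₃W₄ = 41·49·30 = 60270; W₄W₅ = 49·30·59 = 86730.
Length 3: W₁..W₃: k=1: 0+14063+8·7·49=16807; k=2: 2296+0+8·41·49=18368 → min 16807 | W₂..W₄: k=2: 0+60270+7·41·30=68880; k=3: 14063+0+7·49·30=24353 → min 24353 | W₃..W₅: k=3: 0+86730+41·49·59=205261; k=4: 60270+0+41·30·59=132840 → min 132840.
Length 4: W₁..W₄: k=1: 0+24353+8·7·30=26033; k=2: 2296+60270+8·41·30=72406; k=3: 16807+0+8·49·30=28567 → min 26033 | W₂..W₅: k=2: 0+132840+7·41·59=149773; k=3: 14063+86730+7·49·59=121030; k=4: 24353+0+7·30·59=36743 → min 36743.
Length 5: W₁..W₅: k=1: 0+36743+8·7·59=40047; k=2: 2296+132840+8·41·59=154488; k=3: 16807+86730+8·49·59=126665; k=4: 26033+0+8·30·59=40193 → min 40047.
Optimal order: (W₁·(((W₂·W₃)·W₄)·W₅)) with cost 40047.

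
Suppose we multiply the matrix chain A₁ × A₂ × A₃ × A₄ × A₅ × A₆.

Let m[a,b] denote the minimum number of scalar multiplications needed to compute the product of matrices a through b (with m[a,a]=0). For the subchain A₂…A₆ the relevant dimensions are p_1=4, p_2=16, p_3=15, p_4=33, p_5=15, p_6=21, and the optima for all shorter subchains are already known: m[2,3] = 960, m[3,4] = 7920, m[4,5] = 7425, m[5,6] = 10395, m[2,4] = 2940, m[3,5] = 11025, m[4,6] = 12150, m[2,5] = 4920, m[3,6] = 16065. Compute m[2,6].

6180

m[2,6] = min over k∈[2,5] of m[2,k]+m[k+1,6]+p_{1}·p_k·p_{6}.
k=2: 0 + 16065 + 4·16·21 = 17409; k=3: 960 + 12150 + 4·15·21 = 14370; k=4: 2940 + 10395 + 4·33·21 = 16107; k=5: 4920 + 0 + 4·15·21 = 6180.
Minimum: 6180 at k=5.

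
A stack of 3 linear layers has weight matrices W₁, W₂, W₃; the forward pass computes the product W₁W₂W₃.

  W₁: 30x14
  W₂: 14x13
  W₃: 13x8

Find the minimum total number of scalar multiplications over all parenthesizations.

Order (W₁(W₂W₃)): (W₂W₃): 14×13 by 13×8 → 14×8, cost 14·13·8 = 1456; (W₁(W₂W₃)): 30×14 by 14×8 → 30×8, cost 30·14·8 = 3360; cumulative 4816. Total 4816.
Order ((W₁W₂)W₃): (W₁W₂): 30×14 by 14×13 → 30×13, cost 30·14·13 = 5460; ((W₁W₂)W₃): 30×13 by 13×8 → 30×8, cost 30·13·8 = 3120; cumulative 8580. Total 8580.
Minimum: 4816.

4816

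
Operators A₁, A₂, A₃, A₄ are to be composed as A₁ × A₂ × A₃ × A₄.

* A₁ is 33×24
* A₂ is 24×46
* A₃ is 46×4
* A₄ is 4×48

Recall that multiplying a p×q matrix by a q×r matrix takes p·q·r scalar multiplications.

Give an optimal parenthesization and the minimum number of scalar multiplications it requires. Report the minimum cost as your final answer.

Adjacent pairs: A₁A₂ = 33·24·46 = 36432; A₂A₃ = 24·46·4 = 4416; A₃A₄ = 46·4·48 = 8832.
Length 3: A₁..A₃: k=1: 0+4416+33·24·4=7584; k=2: 36432+0+33·46·4=42504 → min 7584 | A₂..A₄: k=2: 0+8832+24·46·48=61824; k=3: 4416+0+24·4·48=9024 → min 9024.
Length 4: A₁..A₄: k=1: 0+9024+33·24·48=47040; k=2: 36432+8832+33·46·48=118128; k=3: 7584+0+33·4·48=13920 → min 13920.
Optimal parenthesization: ((A₁ × (A₂ × A₃)) × A₄) with cost 13920.

13920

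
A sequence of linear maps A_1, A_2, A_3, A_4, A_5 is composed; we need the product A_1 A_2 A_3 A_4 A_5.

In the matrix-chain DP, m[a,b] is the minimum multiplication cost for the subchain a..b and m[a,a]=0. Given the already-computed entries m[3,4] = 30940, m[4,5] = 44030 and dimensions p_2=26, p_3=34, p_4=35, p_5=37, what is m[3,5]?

64610

m[3,5] = min over k∈[3,4] of m[3,k]+m[k+1,5]+p_{2}·p_k·p_{5}.
k=3: 0 + 44030 + 26·34·37 = 76738; k=4: 30940 + 0 + 26·35·37 = 64610.
Minimum: 64610 at k=4.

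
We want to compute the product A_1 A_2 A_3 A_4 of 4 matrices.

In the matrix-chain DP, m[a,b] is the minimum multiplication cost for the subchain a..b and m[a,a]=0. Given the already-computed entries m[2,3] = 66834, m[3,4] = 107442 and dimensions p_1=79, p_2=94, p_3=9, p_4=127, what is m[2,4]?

m[2,4] = min over k∈[2,3] of m[2,k]+m[k+1,4]+p_{1}·p_k·p_{4}.
k=2: 0 + 107442 + 79·94·127 = 1050544; k=3: 66834 + 0 + 79·9·127 = 157131.
Minimum: 157131 at k=3.

157131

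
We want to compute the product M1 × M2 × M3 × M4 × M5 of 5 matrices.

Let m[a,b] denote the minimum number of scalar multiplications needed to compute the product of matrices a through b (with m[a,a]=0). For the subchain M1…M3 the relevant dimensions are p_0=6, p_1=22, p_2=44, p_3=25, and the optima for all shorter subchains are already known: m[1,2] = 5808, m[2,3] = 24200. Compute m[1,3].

12408

m[1,3] = min over k∈[1,2] of m[1,k]+m[k+1,3]+p_{0}·p_k·p_{3}.
k=1: 0 + 24200 + 6·22·25 = 27500; k=2: 5808 + 0 + 6·44·25 = 12408.
Minimum: 12408 at k=2.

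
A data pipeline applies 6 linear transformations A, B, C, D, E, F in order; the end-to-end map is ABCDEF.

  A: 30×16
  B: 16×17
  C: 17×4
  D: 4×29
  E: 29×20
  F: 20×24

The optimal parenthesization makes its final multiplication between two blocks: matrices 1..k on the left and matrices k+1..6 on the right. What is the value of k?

Adjacent pairs: AB = 30·16·17 = 8160; BC = 16·17·4 = 1088; CD = 17·4·29 = 1972; DE = 4·29·20 = 2320; EF = 29·20·24 = 13920.
Length 3: A..C: k=1: 0+1088+30·16·4=3008; k=2: 8160+0+30·17·4=10200 → min 3008 | B..D: k=2: 0+1972+16·17·29=9860; k=3: 1088+0+16·4·29=2944 → min 2944 | C..E: k=3: 0+2320+17·4·20=3680; k=4: 1972+0+17·29·20=11832 → min 3680 | D..F: k=4: 0+13920+4·29·24=16704; k=5: 2320+0+4·20·24=4240 → min 4240.
Length 4: A..D: k=1: 0+2944+30·16·29=16864; k=2: 8160+1972+30·17·29=24922; k=3: 3008+0+30·4·29=6488 → min 6488 | B..E: k=2: 0+3680+16·17·20=9120; k=3: 1088+2320+16·4·20=4688; k=4: 2944+0+16·29·20=12224 → min 4688 | C..F: k=3: 0+4240+17·4·24=5872; k=4: 1972+13920+17·29·24=27724; k=5: 3680+0+17·20·24=11840 → min 5872.
Length 5: A..E: k=1: 0+4688+30·16·20=14288; k=2: 8160+3680+30·17·20=22040; k=3: 3008+2320+30·4·20=7728; k=4: 6488+0+30·29·20=23888 → min 7728 | B..F: k=2: 0+5872+16·17·24=12400; k=3: 1088+4240+16·4·24=6864; k=4: 2944+13920+16·29·24=28000; k=5: 4688+0+16·20·24=12368 → min 6864.
Top-level splits: k=1: (A..A)·(B..F) → 0+6864+30·16·24 = 18384; k=2: (A..B)·(C..F) → 8160+5872+30·17·24 = 26272; k=3: (A..C)·(D..F) → 3008+4240+30·4·24 = 10128; k=4: (A..D)·(E..F) → 6488+13920+30·29·24 = 41288; k=5: (A..E)·(F..F) → 7728+0+30·20·24 = 22128.
Best split is after C, i.e. k = 3.

3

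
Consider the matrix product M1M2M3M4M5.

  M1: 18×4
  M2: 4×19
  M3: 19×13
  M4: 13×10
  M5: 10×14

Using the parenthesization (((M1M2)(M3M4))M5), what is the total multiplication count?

9778

(M1M2): 18×4 by 4×19 → 18×19, cost 18·4·19 = 1368
(M3M4): 19×13 by 13×10 → 19×10, cost 19·13·10 = 2470
((M1M2)(M3M4)): 18×19 by 19×10 → 18×10, cost 18·19·10 = 3420; cumulative 7258
(((M1M2)(M3M4))M5): 18×10 by 10×14 → 18×14, cost 18·10·14 = 2520; cumulative 9778
Total: 9778 scalar multiplications.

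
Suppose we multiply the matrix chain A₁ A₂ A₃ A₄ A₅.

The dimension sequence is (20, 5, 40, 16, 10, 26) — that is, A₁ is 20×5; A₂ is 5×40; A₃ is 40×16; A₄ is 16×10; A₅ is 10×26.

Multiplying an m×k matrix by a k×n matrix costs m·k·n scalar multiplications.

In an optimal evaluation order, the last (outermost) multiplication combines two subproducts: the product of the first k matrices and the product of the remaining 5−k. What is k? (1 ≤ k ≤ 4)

Adjacent pairs: A₁A₂ = 20·5·40 = 4000; A₂A₃ = 5·40·16 = 3200; A₃A₄ = 40·16·10 = 6400; A₄A₅ = 16·10·26 = 4160.
Length 3: A₁..A₃: k=1: 0+3200+20·5·16=4800; k=2: 4000+0+20·40·16=16800 → min 4800 | A₂..A₄: k=2: 0+6400+5·40·10=8400; k=3: 3200+0+5·16·10=4000 → min 4000 | A₃..A₅: k=3: 0+4160+40·16·26=20800; k=4: 6400+0+40·10·26=16800 → min 16800.
Length 4: A₁..A₄: k=1: 0+4000+20·5·10=5000; k=2: 4000+6400+20·40·10=18400; k=3: 4800+0+20·16·10=8000 → min 5000 | A₂..A₅: k=2: 0+16800+5·40·26=22000; k=3: 3200+4160+5·16·26=9440; k=4: 4000+0+5·10·26=5300 → min 5300.
Top-level splits: k=1: (A₁..A₁)·(A₂..A₅) → 0+5300+20·5·26 = 7900; k=2: (A₁..A₂)·(A₃..A₅) → 4000+16800+20·40·26 = 41600; k=3: (A₁..A₃)·(A₄..A₅) → 4800+4160+20·16·26 = 17280; k=4: (A₁..A₄)·(A₅..A₅) → 5000+0+20·10·26 = 10200.
Best split is after A₁, i.e. k = 1.

1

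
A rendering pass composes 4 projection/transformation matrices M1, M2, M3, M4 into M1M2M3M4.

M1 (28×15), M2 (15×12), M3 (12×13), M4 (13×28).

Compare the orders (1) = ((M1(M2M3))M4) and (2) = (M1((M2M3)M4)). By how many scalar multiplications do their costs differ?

1568

Order (1) = ((M1(M2M3))M4): (M2M3): 15×12 by 12×13 → 15×13, cost 15·12·13 = 2340; (M1(M2M3)): 28×15 by 15×13 → 28×13, cost 28·15·13 = 5460; cumulative 7800; ((M1(M2M3))M4): 28×13 by 13×28 → 28×28, cost 28·13·28 = 10192; cumulative 17992. Total 17992.
Order (2) = (M1((M2M3)M4)): (M2M3): 15×12 by 12×13 → 15×13, cost 15·12·13 = 2340; ((M2M3)M4): 15×13 by 13×28 → 15×28, cost 15·13·28 = 5460; cumulative 7800; (M1((M2M3)M4)): 28×15 by 15×28 → 28×28, cost 28·15·28 = 11760; cumulative 19560. Total 19560.
Difference: |17992 − 19560| = 1568.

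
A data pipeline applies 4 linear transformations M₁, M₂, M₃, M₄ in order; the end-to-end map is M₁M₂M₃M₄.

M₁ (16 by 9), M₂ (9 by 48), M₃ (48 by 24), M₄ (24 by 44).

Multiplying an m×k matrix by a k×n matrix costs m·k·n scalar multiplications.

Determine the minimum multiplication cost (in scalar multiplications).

26208

Adjacent pairs: M₁M₂ = 16·9·48 = 6912; M₂M₃ = 9·48·24 = 10368; M₃M₄ = 48·24·44 = 50688.
Length 3: M₁..M₃: k=1: 0+10368+16·9·24=13824; k=2: 6912+0+16·48·24=25344 → min 13824 | M₂..M₄: k=2: 0+50688+9·48·44=69696; k=3: 10368+0+9·24·44=19872 → min 19872.
Length 4: M₁..M₄: k=1: 0+19872+16·9·44=26208; k=2: 6912+50688+16·48·44=91392; k=3: 13824+0+16·24·44=30720 → min 26208.
Optimal order: (M₁((M₂M₃)M₄)) with cost 26208.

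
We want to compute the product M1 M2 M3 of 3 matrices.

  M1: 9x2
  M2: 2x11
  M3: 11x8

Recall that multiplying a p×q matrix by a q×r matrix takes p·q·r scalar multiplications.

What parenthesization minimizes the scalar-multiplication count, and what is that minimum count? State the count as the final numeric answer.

320

(M1 (M2 M3)): cost 320.
((M1 M2) M3): cost 990.
Optimal: (M1 (M2 M3)) with cost 320.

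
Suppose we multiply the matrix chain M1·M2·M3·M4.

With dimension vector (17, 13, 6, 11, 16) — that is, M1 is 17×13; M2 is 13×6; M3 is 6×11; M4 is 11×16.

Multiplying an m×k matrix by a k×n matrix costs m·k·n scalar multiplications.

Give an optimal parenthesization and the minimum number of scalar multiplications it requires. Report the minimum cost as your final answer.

Adjacent pairs: M1M2 = 17·13·6 = 1326; M2M3 = 13·6·11 = 858; M3M4 = 6·11·16 = 1056.
Length 3: M1..M3: k=1: 0+858+17·13·11=3289; k=2: 1326+0+17·6·11=2448 → min 2448 | M2..M4: k=2: 0+1056+13·6·16=2304; k=3: 858+0+13·11·16=3146 → min 2304.
Length 4: M1..M4: k=1: 0+2304+17·13·16=5840; k=2: 1326+1056+17·6·16=4014; k=3: 2448+0+17·11·16=5440 → min 4014.
Optimal parenthesization: ((M1·M2)·(M3·M4)) with cost 4014.

4014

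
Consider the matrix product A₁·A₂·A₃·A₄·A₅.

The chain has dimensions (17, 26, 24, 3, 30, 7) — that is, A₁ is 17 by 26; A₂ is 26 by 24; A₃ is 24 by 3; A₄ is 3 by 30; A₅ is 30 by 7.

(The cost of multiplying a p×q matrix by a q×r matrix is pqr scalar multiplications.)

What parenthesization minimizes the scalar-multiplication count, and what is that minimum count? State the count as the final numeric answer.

4185

Adjacent pairs: A₁A₂ = 17·26·24 = 10608; A₂A₃ = 26·24·3 = 1872; A₃A₄ = 24·3·30 = 2160; A₄A₅ = 3·30·7 = 630.
Length 3: A₁..A₃: k=1: 0+1872+17·26·3=3198; k=2: 10608+0+17·24·3=11832 → min 3198 | A₂..A₄: k=2: 0+2160+26·24·30=20880; k=3: 1872+0+26·3·30=4212 → min 4212 | A₃..A₅: k=3: 0+630+24·3·7=1134; k=4: 2160+0+24·30·7=7200 → min 1134.
Length 4: A₁..A₄: k=1: 0+4212+17·26·30=17472; k=2: 10608+2160+17·24·30=25008; k=3: 3198+0+17·3·30=4728 → min 4728 | A₂..A₅: k=2: 0+1134+26·24·7=5502; k=3: 1872+630+26·3·7=3048; k=4: 4212+0+26·30·7=9672 → min 3048.
Length 5: A₁..A₅: k=1: 0+3048+17·26·7=6142; k=2: 10608+1134+17·24·7=14598; k=3: 3198+630+17·3·7=4185; k=4: 4728+0+17·30·7=8298 → min 4185.
Optimal parenthesization: ((A₁·(A₂·A₃))·(A₄·A₅)) with cost 4185.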